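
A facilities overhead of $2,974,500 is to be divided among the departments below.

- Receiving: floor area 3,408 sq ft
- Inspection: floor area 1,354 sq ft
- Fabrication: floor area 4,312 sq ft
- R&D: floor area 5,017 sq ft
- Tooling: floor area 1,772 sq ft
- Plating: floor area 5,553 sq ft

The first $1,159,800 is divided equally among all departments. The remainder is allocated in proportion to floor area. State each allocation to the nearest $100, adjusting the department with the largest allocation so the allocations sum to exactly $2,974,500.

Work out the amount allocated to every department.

Equal tier: $1,159,800 ÷ 6 = $193,300 apiece.
Remainder $1,814,700 by floor area (total 21,416): Receiving 288,779.31 → $288,800; Inspection 114,732.15 → $114,700; Fabrication 365,380.39 → $365,400; R&D 425,119.07 → $425,100; Tooling 150,151.68 → $150,200; Plating 470,537.41 → $470,500.
Totals: Receiving $193,300 + $288,800 = $482,100; Inspection $193,300 + $114,700 = $308,000; Fabrication $193,300 + $365,400 = $558,700; R&D $193,300 + $425,100 = $618,400; Tooling $193,300 + $150,200 = $343,500; Plating $193,300 + $470,500 = $663,800.

Receiving: $482,100 | Inspection: $308,000 | Fabrication: $558,700 | R&D: $618,400 | Tooling: $343,500 | Plating: $663,800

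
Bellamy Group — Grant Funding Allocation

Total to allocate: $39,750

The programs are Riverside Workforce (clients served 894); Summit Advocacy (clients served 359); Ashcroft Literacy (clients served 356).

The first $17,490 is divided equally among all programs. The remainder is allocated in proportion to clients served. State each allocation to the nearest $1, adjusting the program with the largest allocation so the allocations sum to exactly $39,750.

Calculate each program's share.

Riverside Workforce: $18,198; Summit Advocacy: $10,797; Ashcroft Literacy: $10,755

Equal tier: $17,490 ÷ 3 = $5,830 apiece.
Remainder $22,260 by clients served (total 1,609): Riverside Workforce 12,368.20 → $12,368; Summit Advocacy 4,966.65 → $4,967; Ashcroft Literacy 4,925.15 → $4,925.
Totals: Riverside Workforce $5,830 + $12,368 = $18,198; Summit Advocacy $5,830 + $4,967 = $10,797; Ashcroft Literacy $5,830 + $4,925 = $10,755.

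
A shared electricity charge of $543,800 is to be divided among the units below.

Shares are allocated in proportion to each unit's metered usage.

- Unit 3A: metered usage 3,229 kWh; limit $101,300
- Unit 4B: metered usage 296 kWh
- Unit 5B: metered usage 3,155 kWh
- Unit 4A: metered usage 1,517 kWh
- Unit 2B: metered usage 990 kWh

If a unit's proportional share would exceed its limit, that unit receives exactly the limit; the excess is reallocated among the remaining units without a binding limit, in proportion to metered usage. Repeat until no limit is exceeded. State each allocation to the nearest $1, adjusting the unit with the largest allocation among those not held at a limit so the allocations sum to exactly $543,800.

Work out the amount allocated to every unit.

Unit 3A: $101,300 · Unit 4B: $21,984 · Unit 5B: $234,322 · Unit 4A: $112,667 · Unit 2B: $73,527

Combined metered usage = 9,187.
Pro-rata shares before constraints: Unit 3A 191,132.06; Unit 4B 17,520.93; Unit 5B 186,751.82; Unit 4A 89,794.78; Unit 2B 58,600.41.
Cap binds for Unit 3A ($101,300); remaining pool $442,500 reallocated over remaining metered usage 5,958.
Redistributed shares: Unit 4B 21,983.89 → $21,984; Unit 5B 234,321.501 → $234,322; Unit 4A 112,667.42 → $112,667; Unit 2B 73,527.19 → $73,527.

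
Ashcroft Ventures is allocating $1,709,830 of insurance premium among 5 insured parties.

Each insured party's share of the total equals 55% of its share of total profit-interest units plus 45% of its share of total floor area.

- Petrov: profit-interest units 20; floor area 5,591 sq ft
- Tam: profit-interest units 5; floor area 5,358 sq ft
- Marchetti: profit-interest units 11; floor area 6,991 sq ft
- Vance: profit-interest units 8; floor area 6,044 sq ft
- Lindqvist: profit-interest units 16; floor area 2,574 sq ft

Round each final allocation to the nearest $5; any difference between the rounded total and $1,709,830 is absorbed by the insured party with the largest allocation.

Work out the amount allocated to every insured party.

Profit-interest units total 60; floor area total 26,558.
Composite weights (55% profit-interest units + 45% floor area): Petrov 0.2781; Tam 0.1366; Marchetti 0.2193; Vance 0.1757; Lindqvist 0.1903.
Unrounded shares: Petrov 475,448.15; Tam 233,596.18; Marchetti 374,947.19; Vance 300,490.92; Lindqvist 325,347.55.
Rounded to nearest $5: Petrov $475,450; Tam $233,595; Marchetti $374,945; Vance $300,490; Lindqvist $325,350. Sum = $1,709,830.
Sum already equals the total — no adjustment.

Petrov: $475,450 · Tam: $233,595 · Marchetti: $374,945 · Vance: $300,490 · Lindqvist: $325,350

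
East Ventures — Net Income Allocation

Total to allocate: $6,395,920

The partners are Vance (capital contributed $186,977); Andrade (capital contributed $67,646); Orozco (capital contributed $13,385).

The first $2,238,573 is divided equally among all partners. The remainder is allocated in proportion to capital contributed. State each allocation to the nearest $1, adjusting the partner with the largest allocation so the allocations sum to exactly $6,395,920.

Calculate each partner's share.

Vance: $3,646,584 | Andrade: $1,795,517 | Orozco: $953,819

$2,238,573 shared equally gives $746,191 per partner.
Remainder $4,157,347 by capital contributed (total 268,008): Vance 2,900,392.04 → $2,900,392; Andrade 1,049,326.49 → $1,049,326; Orozco 207,628.46 → $207,628.
Rounding difference +$1 on remainder applied to Vance.
Totals: Vance $746,191 + $2,900,393 = $3,646,584; Andrade $746,191 + $1,049,326 = $1,795,517; Orozco $746,191 + $207,628 = $953,819.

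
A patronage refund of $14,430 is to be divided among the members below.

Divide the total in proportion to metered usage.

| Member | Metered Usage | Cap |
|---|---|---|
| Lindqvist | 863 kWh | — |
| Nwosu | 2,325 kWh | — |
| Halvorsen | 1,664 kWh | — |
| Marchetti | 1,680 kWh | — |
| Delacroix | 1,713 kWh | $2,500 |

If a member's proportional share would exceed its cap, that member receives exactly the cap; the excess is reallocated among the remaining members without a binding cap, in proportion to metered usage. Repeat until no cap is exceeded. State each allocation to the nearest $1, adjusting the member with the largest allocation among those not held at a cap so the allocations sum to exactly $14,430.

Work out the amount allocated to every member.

Total metered usage = 8,245.
Unconstrained shares: Lindqvist 1,510.38; Nwosu 4,069.10; Halvorsen 2,912.25; Marchetti 2,940.25; Delacroix 2,998.01.
Held at cap: Delacroix ($2,500); balance $11,930 reallocated over remaining metered usage 6,532.
Shares after redistribution: Lindqvist 1,576.18 → $1,576; Nwosu 4,246.36 → $4,246; Halvorsen 3,039.12 → $3,039; Marchetti 3,068.34 → $3,068.
Rounding difference +$1 applied to Nwosu → $4,247.

Lindqvist: $1,576 · Nwosu: $4,247 · Halvorsen: $3,039 · Marchetti: $3,068 · Delacroix: $2,500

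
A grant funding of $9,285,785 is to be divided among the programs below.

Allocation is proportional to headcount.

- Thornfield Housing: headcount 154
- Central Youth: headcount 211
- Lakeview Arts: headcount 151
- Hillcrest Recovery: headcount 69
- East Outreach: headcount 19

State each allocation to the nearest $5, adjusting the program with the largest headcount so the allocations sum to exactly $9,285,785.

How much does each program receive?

Thornfield Housing: $2,367,570 | Central Youth: $3,243,870 | Lakeview Arts: $2,321,445 | Hillcrest Recovery: $1,060,795 | East Outreach: $292,105

Headcount total: 604.
Unrounded shares: Thornfield Housing 154/604 × $9,285,785 = 2,367,567.70; Central Youth 211/604 × $9,285,785 = 3,243,875.22; Lakeview Arts 151/604 × $9,285,785 = 2,321,446.25; Hillcrest Recovery 69/604 × $9,285,785 = 1,060,793.32; East Outreach 19/604 × $9,285,785 = 292,102.51.
After rounding ($5): Thornfield Housing $2,367,570; Central Youth $3,243,875; Lakeview Arts $2,321,445; Hillcrest Recovery $1,060,795; East Outreach $292,105. Sum = $9,285,790.
Difference $9,285,785 − $9,285,790 = −$5 applied to largest headcount (Central Youth): Central Youth becomes $3,243,870.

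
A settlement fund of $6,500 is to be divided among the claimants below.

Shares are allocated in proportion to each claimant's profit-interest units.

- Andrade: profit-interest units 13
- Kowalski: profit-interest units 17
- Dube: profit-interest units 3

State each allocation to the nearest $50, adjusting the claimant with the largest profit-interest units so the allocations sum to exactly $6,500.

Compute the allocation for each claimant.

Andrade: $2,550 · Kowalski: $3,350 · Dube: $600

Total profit-interest units = 13 + 17 + 3 = 33.
Proportional shares: Andrade 2,560.61; Kowalski 3,348.48; Dube 590.91.
At nearest $50: Andrade $2,550; Kowalski $3,350; Dube $600. Sum = $6,500.
Rounded total matches; no reconciliation needed.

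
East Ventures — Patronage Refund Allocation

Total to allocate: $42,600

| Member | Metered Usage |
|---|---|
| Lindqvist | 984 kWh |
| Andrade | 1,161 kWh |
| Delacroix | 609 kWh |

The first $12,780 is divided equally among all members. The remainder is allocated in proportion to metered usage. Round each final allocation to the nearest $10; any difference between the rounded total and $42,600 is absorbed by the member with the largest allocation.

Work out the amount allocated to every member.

$12,780 shared equally gives $4,260 per member.
Remainder $29,820 by metered usage (total 2,754): Lindqvist 10,654.64 → $10,650; Andrade 12,571.18 → $12,570; Delacroix 6,594.18 → $6,590.
Rounding difference +$10 on remainder applied to Andrade.
Totals: Lindqvist $4,260 + $10,650 = $14,910; Andrade $4,260 + $12,580 = $16,840; Delacroix $4,260 + $6,590 = $10,850.

Lindqvist: $14,910 · Andrade: $16,840 · Delacroix: $10,850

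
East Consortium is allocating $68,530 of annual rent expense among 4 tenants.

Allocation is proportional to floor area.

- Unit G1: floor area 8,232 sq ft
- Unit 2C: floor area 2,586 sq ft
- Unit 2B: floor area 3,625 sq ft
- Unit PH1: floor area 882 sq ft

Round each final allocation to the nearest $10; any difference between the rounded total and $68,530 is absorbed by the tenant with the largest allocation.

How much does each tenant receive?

Unit G1: $36,820; Unit 2C: $11,560; Unit 2B: $16,210; Unit PH1: $3,940

Combined floor area = 15,325.
Proportional shares: Unit G1 8,232/15,325 × $68,530 = 36,811.68; Unit 2C 2,586/15,325 × $68,530 = 11,564.02; Unit 2B 3,625/15,325 × $68,530 = 16,210.20; Unit PH1 882/15,325 × $68,530 = 3,944.11.
Rounded to nearest $10: Unit G1 $36,810; Unit 2C $11,560; Unit 2B $16,210; Unit PH1 $3,940. Sum = $68,520.
Difference $68,530 − $68,520 = +$10 applied to largest allocation (Unit G1): Unit G1 becomes $36,820.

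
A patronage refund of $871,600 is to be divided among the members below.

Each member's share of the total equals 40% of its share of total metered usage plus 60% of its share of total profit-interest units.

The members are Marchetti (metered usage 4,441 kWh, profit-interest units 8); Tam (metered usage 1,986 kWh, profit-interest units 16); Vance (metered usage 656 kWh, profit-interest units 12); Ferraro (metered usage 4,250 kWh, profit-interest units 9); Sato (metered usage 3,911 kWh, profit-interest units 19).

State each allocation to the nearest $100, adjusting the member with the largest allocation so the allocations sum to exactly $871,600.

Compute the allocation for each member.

Metered usage total 15,244; profit-interest units total 64.
Composite weights (40% metered usage + 60% profit-interest units): Marchetti 0.1915; Tam 0.2021; Vance 0.1297; Ferraro 0.1959; Sato 0.2807.
Pro-rata amounts: Marchetti 166,938.50; Tam 176,161.09; Vance 113,058.14; Ferraro 170,741.46; Sato 244,700.81.
At nearest $100: Marchetti $166,900; Tam $176,200; Vance $113,100; Ferraro $170,700; Sato $244,700. Sum = $871,600.
No rounding difference to absorb.

Marchetti: $166,900 | Tam: $176,200 | Vance: $113,100 | Ferraro: $170,700 | Sato: $244,700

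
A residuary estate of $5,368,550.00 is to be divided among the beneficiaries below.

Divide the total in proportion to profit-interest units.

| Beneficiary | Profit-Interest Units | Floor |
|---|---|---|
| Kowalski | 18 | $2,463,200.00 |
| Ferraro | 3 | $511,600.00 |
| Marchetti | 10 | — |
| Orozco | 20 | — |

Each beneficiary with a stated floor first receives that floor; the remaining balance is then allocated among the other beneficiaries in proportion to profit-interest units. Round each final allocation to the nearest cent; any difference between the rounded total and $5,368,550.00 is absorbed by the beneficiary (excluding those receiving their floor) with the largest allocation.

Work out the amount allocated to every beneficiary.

Kowalski: $2,463,200.00; Ferraro: $511,600.00; Marchetti: $797,916.67; Orozco: $1,595,833.33

Fund the minimums — Kowalski $2,463,200.00; Ferraro $511,600.00. Residual $2,393,750.00.
Residual split over remaining profit-interest units 30: Marchetti 797,916.6667 → $797,916.67; Orozco 1,595,833.3333 → $1,595,833.33.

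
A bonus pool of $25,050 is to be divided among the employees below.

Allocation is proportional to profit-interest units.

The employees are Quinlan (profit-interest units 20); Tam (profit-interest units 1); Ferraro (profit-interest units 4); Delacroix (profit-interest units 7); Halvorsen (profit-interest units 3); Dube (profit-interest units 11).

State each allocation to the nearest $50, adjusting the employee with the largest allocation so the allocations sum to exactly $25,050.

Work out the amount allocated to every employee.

Quinlan: $10,850 · Tam: $550 · Ferraro: $2,200 · Delacroix: $3,800 · Halvorsen: $1,650 · Dube: $6,000

Combined profit-interest units = 46.
Proportional shares: Quinlan 20/46 × $25,050 = 10,891.30; Tam 1/46 × $25,050 = 544.57; Ferraro 4/46 × $25,050 = 2,178.26; Delacroix 7/46 × $25,050 = 3,811.96; Halvorsen 3/46 × $25,050 = 1,633.70; Dube 11/46 × $25,050 = 5,990.22.
At nearest $50: Quinlan $10,900; Tam $550; Ferraro $2,200; Delacroix $3,800; Halvorsen $1,650; Dube $6,000. Sum = $25,100.
Difference $25,050 − $25,100 = −$50 applied to largest allocation (Quinlan): Quinlan becomes $10,850.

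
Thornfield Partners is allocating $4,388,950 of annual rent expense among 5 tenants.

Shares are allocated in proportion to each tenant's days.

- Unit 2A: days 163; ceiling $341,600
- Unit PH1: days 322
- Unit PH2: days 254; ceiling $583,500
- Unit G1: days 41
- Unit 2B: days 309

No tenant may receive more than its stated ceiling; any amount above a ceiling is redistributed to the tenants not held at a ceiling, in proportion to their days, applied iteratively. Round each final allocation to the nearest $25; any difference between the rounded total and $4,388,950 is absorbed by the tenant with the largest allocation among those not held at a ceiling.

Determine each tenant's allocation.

Unit 2A: $341,600; Unit PH1: $1,659,775; Unit PH2: $583,500; Unit G1: $211,325; Unit 2B: $1,592,750

Days total: 1,089.
Unconstrained shares: Unit 2A 656,931.91; Unit PH1 1,297,742.79; Unit PH2 1,023,685.31; Unit G1 165,240.54; Unit 2B 1,245,349.45.
Held at cap: Unit 2A ($341,600), Unit PH2 ($583,500); remaining pool $3,463,850 reallocated over remaining days 672.
Redistributed shares: Unit PH1 1,659,761.46 → $1,659,750; Unit G1 211,336.09 → $211,325; Unit 2B 1,592,752.46 → $1,592,750.
Rounding difference +$25 applied to Unit PH1 → $1,659,775.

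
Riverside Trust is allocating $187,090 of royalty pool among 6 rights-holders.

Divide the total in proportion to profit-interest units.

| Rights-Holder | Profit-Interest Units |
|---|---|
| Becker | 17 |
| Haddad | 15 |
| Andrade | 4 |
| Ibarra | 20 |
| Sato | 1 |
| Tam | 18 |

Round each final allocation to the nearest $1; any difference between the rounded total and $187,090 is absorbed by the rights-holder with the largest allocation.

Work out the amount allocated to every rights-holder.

Total profit-interest units = 75.
Raw shares: Becker 17/75 × $187,090 = 42,407.07; Haddad 15/75 × $187,090 = 37,418.00; Andrade 4/75 × $187,090 = 9,978.13; Ibarra 20/75 × $187,090 = 49,890.67; Sato 1/75 × $187,090 = 2,494.53; Tam 18/75 × $187,090 = 44,901.60.
At nearest $1: Becker $42,407; Haddad $37,418; Andrade $9,978; Ibarra $49,891; Sato $2,495; Tam $44,902. Sum = $187,091.
Difference $187,090 − $187,091 = −$1 applied to largest allocation (Ibarra): Ibarra becomes $49,890.

Becker: $42,407 · Haddad: $37,418 · Andrade: $9,978 · Ibarra: $49,890 · Sato: $2,495 · Tam: $44,902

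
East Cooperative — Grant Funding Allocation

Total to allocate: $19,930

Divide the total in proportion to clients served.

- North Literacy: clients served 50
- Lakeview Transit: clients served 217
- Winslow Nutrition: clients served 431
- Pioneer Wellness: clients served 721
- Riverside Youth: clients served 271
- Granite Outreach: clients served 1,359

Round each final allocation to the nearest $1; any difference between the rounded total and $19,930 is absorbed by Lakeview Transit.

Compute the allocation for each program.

Clients served total: 3,049.
Proportional shares: North Literacy 50/3,049 × $19,930 = 326.83; Lakeview Transit 217/3,049 × $19,930 = 1,418.44; Winslow Nutrition 431/3,049 × $19,930 = 2,817.26; Pioneer Wellness 721/3,049 × $19,930 = 4,712.87; Riverside Youth 271/3,049 × $19,930 = 1,771.41; Granite Outreach 1,359/3,049 × $19,930 = 8,883.20.
After rounding ($1): North Literacy $327; Lakeview Transit $1,418; Winslow Nutrition $2,817; Pioneer Wellness $4,713; Riverside Youth $1,771; Granite Outreach $8,883. Sum = $19,929.
Difference $19,930 − $19,929 = +$1 applied to Lakeview Transit: Lakeview Transit becomes $1,419.

North Literacy: $327; Lakeview Transit: $1,419; Winslow Nutrition: $2,817; Pioneer Wellness: $4,713; Riverside Youth: $1,771; Granite Outreach: $8,883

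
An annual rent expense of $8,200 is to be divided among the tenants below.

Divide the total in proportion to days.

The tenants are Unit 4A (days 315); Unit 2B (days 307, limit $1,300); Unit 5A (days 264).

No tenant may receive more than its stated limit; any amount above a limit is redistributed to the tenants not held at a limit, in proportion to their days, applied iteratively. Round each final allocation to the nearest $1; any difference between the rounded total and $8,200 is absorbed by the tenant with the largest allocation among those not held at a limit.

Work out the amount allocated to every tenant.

Total days = 886.
Pro-rata shares before constraints: Unit 4A 2,915.35; Unit 2B 2,841.31; Unit 5A 2,443.34.
Cap binds for Unit 2B ($1,300); residual $6,900 reallocated over remaining days 579.
Remaining shares: Unit 4A 3,753.89 → $3,754; Unit 5A 3,146.11 → $3,146.

Unit 4A: $3,754 | Unit 2B: $1,300 | Unit 5A: $3,146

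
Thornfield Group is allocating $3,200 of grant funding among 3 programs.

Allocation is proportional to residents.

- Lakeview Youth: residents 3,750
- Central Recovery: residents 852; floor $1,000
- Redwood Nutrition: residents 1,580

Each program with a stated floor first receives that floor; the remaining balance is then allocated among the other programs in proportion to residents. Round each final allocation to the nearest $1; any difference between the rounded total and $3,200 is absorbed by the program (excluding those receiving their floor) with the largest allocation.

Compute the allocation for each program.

Lakeview Youth: $1,548 · Central Recovery: $1,000 · Redwood Nutrition: $652

Minimums first: Central Recovery $1,000. Residual $2,200.
Residual split over remaining residents 5,330: Lakeview Youth 1,547.84 → $1,548; Redwood Nutrition 652.16 → $652.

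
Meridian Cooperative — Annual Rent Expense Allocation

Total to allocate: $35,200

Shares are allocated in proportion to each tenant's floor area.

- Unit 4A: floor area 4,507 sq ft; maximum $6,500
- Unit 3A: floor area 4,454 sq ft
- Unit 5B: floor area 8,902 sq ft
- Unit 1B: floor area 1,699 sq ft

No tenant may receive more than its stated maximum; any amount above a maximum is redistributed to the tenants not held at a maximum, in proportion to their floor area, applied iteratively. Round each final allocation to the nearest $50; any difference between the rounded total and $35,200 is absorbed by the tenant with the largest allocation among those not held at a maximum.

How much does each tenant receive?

Unit 4A: $6,500 · Unit 3A: $8,500 · Unit 5B: $16,950 · Unit 1B: $3,250

Combined floor area = 19,562.
Proportional shares (ignoring caps): Unit 4A 8,109.93; Unit 3A 8,014.56; Unit 5B 16,018.32; Unit 1B 3,057.19.
Capped: Unit 4A ($6,500); remaining pool $28,700 reallocated over remaining floor area 15,055.
Shares after redistribution: Unit 3A 8,490.85 → $8,500; Unit 5B 16,970.27 → $16,950; Unit 1B 3,238.88 → $3,250.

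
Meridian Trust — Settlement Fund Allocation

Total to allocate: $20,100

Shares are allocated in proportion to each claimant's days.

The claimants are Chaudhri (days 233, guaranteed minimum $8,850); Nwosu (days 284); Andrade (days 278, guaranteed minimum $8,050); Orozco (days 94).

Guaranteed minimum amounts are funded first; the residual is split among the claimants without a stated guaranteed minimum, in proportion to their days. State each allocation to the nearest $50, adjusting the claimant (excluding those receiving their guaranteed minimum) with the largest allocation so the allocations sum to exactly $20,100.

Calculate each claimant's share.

Chaudhri: $8,850; Nwosu: $2,400; Andrade: $8,050; Orozco: $800

Minimums first: Chaudhri $8,850; Andrade $8,050. Remaining pool $3,200.
Remaining pool split over remaining days 378: Nwosu 2,404.23 → $2,400; Orozco 795.77 → $800.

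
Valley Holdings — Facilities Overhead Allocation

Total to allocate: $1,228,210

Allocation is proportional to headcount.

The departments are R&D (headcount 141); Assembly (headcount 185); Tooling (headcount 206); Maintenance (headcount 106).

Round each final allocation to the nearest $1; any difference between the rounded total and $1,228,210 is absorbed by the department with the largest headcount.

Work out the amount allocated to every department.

Headcount total: 638.
Proportional shares: R&D 141/638 × $1,228,210 = 271,438.26; Assembly 185/638 × $1,228,210 = 356,142.40; Tooling 206/638 × $1,228,210 = 396,569.37; Maintenance 106/638 × $1,228,210 = 204,059.97.
At nearest $1: R&D $271,438; Assembly $356,142; Tooling $396,569; Maintenance $204,060. Sum = $1,228,209.
Difference $1,228,210 − $1,228,209 = +$1 applied to largest headcount (Tooling): Tooling becomes $396,570.

R&D: $271,438 | Assembly: $356,142 | Tooling: $396,570 | Maintenance: $204,060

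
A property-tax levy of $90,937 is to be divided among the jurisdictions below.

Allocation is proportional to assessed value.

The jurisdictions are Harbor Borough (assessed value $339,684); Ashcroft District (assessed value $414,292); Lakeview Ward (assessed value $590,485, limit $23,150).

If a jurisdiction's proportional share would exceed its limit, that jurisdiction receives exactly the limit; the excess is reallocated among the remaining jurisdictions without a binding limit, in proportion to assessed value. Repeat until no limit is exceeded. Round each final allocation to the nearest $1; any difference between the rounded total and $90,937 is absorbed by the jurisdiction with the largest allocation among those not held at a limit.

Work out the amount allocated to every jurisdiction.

Combined assessed value = 1,344,461.
Proportional shares (ignoring caps): Harbor Borough 22,975.63; Ashcroft District 28,021.99; Lakeview Ward 39,939.38.
Capped: Lakeview Ward ($23,150); residual $67,787 reallocated over remaining assessed value 753,976.
Redistributed shares: Harbor Borough 30,539.64 → $30,540; Ashcroft District 37,247.36 → $37,247.

Harbor Borough: $30,540 · Ashcroft District: $37,247 · Lakeview Ward: $23,150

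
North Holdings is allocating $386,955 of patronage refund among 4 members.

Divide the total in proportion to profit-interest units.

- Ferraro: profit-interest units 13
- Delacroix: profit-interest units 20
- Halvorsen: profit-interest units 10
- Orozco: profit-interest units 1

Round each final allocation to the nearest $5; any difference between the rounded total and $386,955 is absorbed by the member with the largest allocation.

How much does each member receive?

Total profit-interest units = 44.
Unrounded shares: Ferraro 13/44 × $386,955 = 114,327.61; Delacroix 20/44 × $386,955 = 175,888.64; Halvorsen 10/44 × $386,955 = 87,944.32; Orozco 1/44 × $386,955 = 8,794.43.
Rounded to nearest $5: Ferraro $114,330; Delacroix $175,890; Halvorsen $87,945; Orozco $8,795. Sum = $386,960.
Difference $386,955 − $386,960 = −$5 applied to largest allocation (Delacroix): Delacroix becomes $175,885.

Ferraro: $114,330 | Delacroix: $175,885 | Halvorsen: $87,945 | Orozco: $8,795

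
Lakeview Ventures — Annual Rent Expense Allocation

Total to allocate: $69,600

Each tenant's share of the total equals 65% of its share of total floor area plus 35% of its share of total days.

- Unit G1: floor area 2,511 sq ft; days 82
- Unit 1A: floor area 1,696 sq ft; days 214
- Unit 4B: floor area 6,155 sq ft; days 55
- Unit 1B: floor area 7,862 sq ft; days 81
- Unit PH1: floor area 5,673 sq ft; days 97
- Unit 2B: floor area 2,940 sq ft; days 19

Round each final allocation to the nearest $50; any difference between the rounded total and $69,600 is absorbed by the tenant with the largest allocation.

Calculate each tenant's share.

Unit G1: $7,900; Unit 1A: $12,350; Unit 4B: $12,800; Unit 1B: $16,850; Unit PH1: $13,900; Unit 2B: $5,800

Floor area total 26,837; days total 548.
Blended shares (65% floor area + 35% days): Unit G1 0.1132; Unit 1A 0.1778; Unit 4B 0.1842; Unit 1B 0.2422; Unit PH1 0.1994; Unit 2B 0.0833.
Pro-rata amounts: Unit G1 7,877.98; Unit 1A 12,371.85; Unit 4B 12,820.57; Unit 1B 16,853.88; Unit PH1 13,875.06; Unit 2B 5,800.65.
After rounding ($50): Unit G1 $7,900; Unit 1A $12,350; Unit 4B $12,800; Unit 1B $16,850; Unit PH1 $13,900; Unit 2B $5,800. Sum = $69,600.
No rounding difference to absorb.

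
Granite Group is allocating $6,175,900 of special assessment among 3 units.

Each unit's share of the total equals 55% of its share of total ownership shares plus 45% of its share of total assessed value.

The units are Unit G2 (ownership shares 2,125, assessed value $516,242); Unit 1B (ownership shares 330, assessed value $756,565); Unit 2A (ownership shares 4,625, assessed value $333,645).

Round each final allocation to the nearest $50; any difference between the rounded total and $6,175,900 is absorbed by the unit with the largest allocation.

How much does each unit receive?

Unit G2: $1,912,600 · Unit 1B: $1,467,200 · Unit 2A: $2,796,100

Totals — ownership shares 7,080, assessed value 1,606,452.
Composite weights (55% ownership shares + 45% assessed value): Unit G2 0.3097; Unit 1B 0.2376; Unit 2A 0.4527.
Unrounded shares: Unit G2 1,912,599.69; Unit 1B 1,467,177.03; Unit 2A 2,796,123.28.
After rounding ($50): Unit G2 $1,912,600; Unit 1B $1,467,200; Unit 2A $2,796,100. Sum = $6,175,900.
Rounded total matches; no reconciliation needed.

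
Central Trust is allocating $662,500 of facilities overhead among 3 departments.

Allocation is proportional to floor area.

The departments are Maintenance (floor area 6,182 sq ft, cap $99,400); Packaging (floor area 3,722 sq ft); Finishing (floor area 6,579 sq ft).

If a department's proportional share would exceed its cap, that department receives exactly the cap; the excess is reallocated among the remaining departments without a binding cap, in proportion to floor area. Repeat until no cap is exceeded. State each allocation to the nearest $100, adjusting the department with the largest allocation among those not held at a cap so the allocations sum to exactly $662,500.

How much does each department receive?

Total floor area = 16,483.
Proportional shares (ignoring caps): Maintenance 248,472.67; Packaging 149,598.07; Finishing 264,429.26.
Cap binds for Maintenance ($99,400); balance $563,100 reallocated over remaining floor area 10,301.
Shares after redistribution: Packaging 203,461.63 → $203,500; Finishing 359,638.37 → $359,600.

Maintenance: $99,400 | Packaging: $203,500 | Finishing: $359,600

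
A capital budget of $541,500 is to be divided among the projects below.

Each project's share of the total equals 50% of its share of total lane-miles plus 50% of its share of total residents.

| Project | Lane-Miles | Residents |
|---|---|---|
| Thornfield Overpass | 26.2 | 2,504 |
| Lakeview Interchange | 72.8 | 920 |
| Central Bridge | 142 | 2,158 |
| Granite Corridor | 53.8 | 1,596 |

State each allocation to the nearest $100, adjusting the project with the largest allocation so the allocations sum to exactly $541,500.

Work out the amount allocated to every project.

Thornfield Overpass: $118,500; Lakeview Interchange: $101,600; Central Bridge: $211,800; Granite Corridor: $109,600

Lane-miles total 294.8; residents total 7,178.
Blended shares (50% lane-miles + 50% residents): Thornfield Overpass 0.2189; Lakeview Interchange 0.1876; Central Bridge 0.3912; Granite Corridor 0.2024.
Pro-rata amounts: Thornfield Overpass 118,512.01; Lakeview Interchange 101,562.79; Central Bridge 211,814.05; Granite Corridor 109,611.15.
After rounding ($100): Thornfield Overpass $118,500; Lakeview Interchange $101,600; Central Bridge $211,800; Granite Corridor $109,600. Sum = $541,500.
No rounding difference to absorb.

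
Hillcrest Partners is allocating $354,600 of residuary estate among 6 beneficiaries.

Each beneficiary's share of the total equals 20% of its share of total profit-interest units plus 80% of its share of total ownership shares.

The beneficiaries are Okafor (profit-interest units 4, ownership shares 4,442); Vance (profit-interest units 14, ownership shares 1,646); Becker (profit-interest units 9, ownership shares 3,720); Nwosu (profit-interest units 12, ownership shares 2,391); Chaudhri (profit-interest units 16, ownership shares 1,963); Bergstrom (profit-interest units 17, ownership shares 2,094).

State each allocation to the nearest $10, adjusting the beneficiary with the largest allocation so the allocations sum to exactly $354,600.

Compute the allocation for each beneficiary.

Okafor: $81,460; Vance: $42,510; Becker: $73,780; Nwosu: $53,540; Chaudhri: $50,020; Bergstrom: $53,290

Profit-interest units total 72; ownership shares total 16,256.
Composite weights (20% profit-interest units + 80% ownership shares): Okafor 0.2297; Vance 0.1199; Becker 0.2081; Nwosu 0.1510; Chaudhri 0.1410; Bergstrom 0.1503.
Proportional shares: Okafor 81,456.40; Vance 42,514.00; Becker 73,781.93; Nwosu 53,544.83; Chaudhri 50,015.90; Bergstrom 53,286.95.
At nearest $10: Okafor $81,460; Vance $42,510; Becker $73,780; Nwosu $53,540; Chaudhri $50,020; Bergstrom $53,290. Sum = $354,600.
Rounded total matches; no reconciliation needed.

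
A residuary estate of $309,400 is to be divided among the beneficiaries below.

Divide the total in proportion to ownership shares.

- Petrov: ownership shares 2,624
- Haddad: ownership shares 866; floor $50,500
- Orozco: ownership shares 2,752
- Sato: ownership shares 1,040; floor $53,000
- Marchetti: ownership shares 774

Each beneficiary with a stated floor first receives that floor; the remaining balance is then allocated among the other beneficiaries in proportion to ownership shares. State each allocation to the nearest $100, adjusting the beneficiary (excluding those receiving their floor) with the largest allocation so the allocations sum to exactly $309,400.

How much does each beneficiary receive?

Petrov: $87,900 · Haddad: $50,500 · Orozco: $92,100 · Sato: $53,000 · Marchetti: $25,900

Fund the minimums — Haddad $50,500; Sato $53,000. Remaining pool $205,900.
Remaining pool split over remaining ownership shares 6,150: Petrov 87,850.67 → $87,900; Orozco 92,136.07 → $92,100; Marchetti 25,913.27 → $25,900.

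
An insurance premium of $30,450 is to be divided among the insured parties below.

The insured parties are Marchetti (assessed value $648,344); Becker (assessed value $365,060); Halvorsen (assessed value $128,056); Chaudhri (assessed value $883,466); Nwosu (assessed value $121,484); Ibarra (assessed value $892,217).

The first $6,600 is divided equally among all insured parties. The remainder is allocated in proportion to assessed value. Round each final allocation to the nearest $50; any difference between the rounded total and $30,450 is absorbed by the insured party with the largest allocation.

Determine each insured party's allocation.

First tranche $6,600 split equally: $1,100 each.
Remainder $23,850 by assessed value (total 3,038,627): Marchetti 5,088.81 → $5,100; Becker 2,865.33 → $2,850; Halvorsen 1,005.10 → $1,000; Chaudhri 6,934.27 → $6,950; Nwosu 953.52 → $950; Ibarra 7,002.96 → $7,000.
Totals: Marchetti $1,100 + $5,100 = $6,200; Becker $1,100 + $2,850 = $3,950; Halvorsen $1,100 + $1,000 = $2,100; Chaudhri $1,100 + $6,950 = $8,050; Nwosu $1,100 + $950 = $2,050; Ibarra $1,100 + $7,000 = $8,100.

Marchetti: $6,200; Becker: $3,950; Halvorsen: $2,100; Chaudhri: $8,050; Nwosu: $2,050; Ibarra: $8,100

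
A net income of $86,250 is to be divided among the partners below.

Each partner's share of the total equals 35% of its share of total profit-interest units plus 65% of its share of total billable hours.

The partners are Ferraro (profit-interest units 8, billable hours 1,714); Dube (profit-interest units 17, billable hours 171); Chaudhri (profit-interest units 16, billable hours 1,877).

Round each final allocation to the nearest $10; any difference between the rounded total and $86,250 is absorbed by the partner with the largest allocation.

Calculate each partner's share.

Ferraro: $31,430; Dube: $15,070; Chaudhri: $39,750

Totals — profit-interest units 41, billable hours 3,762.
Composite weights (35% profit-interest units + 65% billable hours): Ferraro 0.3644; Dube 0.1747; Chaudhri 0.4609.
Proportional shares: Ferraro 31,432.81; Dube 15,065.06; Chaudhri 39,752.13.
After rounding ($10): Ferraro $31,430; Dube $15,070; Chaudhri $39,750. Sum = $86,250.
No rounding difference to absorb.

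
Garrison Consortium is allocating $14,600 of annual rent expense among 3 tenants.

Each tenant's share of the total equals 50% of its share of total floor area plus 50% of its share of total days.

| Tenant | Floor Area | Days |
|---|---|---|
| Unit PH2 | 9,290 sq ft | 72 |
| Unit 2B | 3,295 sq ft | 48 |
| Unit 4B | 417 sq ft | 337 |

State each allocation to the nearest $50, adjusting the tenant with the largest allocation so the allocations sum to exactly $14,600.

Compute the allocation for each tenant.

Totals — floor area 13,002, days 457.
Blended shares (50% floor area + 50% days): Unit PH2 0.4360; Unit 2B 0.1792; Unit 4B 0.3847.
Proportional shares: Unit PH2 6,366.00; Unit 2B 2,616.72; Unit 4B 5,617.28.
Rounded to nearest $50: Unit PH2 $6,350; Unit 2B $2,600; Unit 4B $5,600. Sum = $14,550.
Difference $14,600 − $14,550 = +$50 applied to largest allocation (Unit PH2): Unit PH2 becomes $6,400.

Unit PH2: $6,400 | Unit 2B: $2,600 | Unit 4B: $5,600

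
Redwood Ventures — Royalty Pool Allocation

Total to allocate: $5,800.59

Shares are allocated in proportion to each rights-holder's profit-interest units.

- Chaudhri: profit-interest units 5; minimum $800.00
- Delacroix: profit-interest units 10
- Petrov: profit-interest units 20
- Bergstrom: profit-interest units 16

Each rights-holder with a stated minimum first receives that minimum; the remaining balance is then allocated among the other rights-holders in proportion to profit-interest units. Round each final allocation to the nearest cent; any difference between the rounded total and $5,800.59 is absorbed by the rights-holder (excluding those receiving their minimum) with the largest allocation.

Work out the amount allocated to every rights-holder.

Guaranteed amounts: Chaudhri $800.00. Remaining pool $5,000.59.
Remaining pool split over remaining profit-interest units 46: Delacroix 1,087.0848 → $1,087.08; Petrov 2,174.1696 → $2,174.17; Bergstrom 1,739.3357 → $1,739.34.

Chaudhri: $800.00; Delacroix: $1,087.08; Petrov: $2,174.17; Bergstrom: $1,739.34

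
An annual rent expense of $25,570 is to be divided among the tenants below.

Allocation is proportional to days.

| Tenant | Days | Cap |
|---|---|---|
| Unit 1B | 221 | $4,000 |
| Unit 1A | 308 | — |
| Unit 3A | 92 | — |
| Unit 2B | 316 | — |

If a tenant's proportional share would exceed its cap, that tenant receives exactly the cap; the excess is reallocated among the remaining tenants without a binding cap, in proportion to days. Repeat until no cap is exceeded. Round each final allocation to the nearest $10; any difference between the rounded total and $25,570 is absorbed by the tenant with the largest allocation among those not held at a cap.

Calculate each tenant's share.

Sum of days: 937.
Proportional shares (ignoring caps): Unit 1B 6,030.92; Unit 1A 8,405.08; Unit 3A 2,510.61; Unit 2B 8,623.39.
Cap binds for Unit 1B ($4,000); balance $21,570 reallocated over remaining days 716.
Shares after redistribution: Unit 1A 9,278.72 → $9,280; Unit 3A 2,771.56 → $2,770; Unit 2B 9,519.72 → $9,520.

Unit 1B: $4,000 · Unit 1A: $9,280 · Unit 3A: $2,770 · Unit 2B: $9,520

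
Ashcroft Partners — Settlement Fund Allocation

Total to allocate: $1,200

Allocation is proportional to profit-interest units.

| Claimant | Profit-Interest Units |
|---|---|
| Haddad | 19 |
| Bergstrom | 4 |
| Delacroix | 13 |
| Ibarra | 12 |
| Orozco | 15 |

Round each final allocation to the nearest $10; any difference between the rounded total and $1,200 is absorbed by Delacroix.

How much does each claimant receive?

Haddad: $360 · Bergstrom: $80 · Delacroix: $240 · Ibarra: $230 · Orozco: $290

Combined profit-interest units = 63.
Pro-rata amounts: Haddad 19/63 × $1,200 = 361.90; Bergstrom 4/63 × $1,200 = 76.19; Delacroix 13/63 × $1,200 = 247.62; Ibarra 12/63 × $1,200 = 228.57; Orozco 15/63 × $1,200 = 285.71.
Rounded to nearest $10: Haddad $360; Bergstrom $80; Delacroix $250; Ibarra $230; Orozco $290. Sum = $1,210.
Difference $1,200 − $1,210 = −$10 applied to Delacroix: Delacroix becomes $240.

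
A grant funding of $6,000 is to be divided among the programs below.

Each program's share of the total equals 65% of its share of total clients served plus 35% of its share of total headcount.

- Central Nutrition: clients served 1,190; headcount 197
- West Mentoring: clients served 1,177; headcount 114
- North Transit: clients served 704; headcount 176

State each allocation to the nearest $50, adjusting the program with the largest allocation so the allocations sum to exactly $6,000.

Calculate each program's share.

Totals — clients served 3,071, headcount 487.
Blended shares (65% clients served + 35% headcount): Central Nutrition 0.3935; West Mentoring 0.3311; North Transit 0.2755.
Raw shares: Central Nutrition 2,360.72; West Mentoring 1,986.31; North Transit 1,652.97.
At nearest $50: Central Nutrition $2,350; West Mentoring $2,000; North Transit $1,650. Sum = $6,000.
No rounding difference to absorb.

Central Nutrition: $2,350 | West Mentoring: $2,000 | North Transit: $1,650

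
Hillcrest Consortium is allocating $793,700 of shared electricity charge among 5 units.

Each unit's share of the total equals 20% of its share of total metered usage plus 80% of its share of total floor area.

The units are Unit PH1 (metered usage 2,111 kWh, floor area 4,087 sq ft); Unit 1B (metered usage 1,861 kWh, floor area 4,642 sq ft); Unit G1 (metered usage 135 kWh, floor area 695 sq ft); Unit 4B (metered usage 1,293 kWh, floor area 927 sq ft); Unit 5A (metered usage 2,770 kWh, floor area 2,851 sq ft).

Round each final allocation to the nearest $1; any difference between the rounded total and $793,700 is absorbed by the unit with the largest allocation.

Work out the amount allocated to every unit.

Unit PH1: $237,583 | Unit 1B: $259,419 | Unit G1: $36,050 | Unit 4B: $69,707 | Unit 5A: $190,941

Metered usage total 8,170; floor area total 13,202.
Blended shares (20% metered usage + 80% floor area): Unit PH1 0.2993; Unit 1B 0.3268; Unit G1 0.0454; Unit 4B 0.0878; Unit 5A 0.2406.
Pro-rata amounts: Unit PH1 237,583.23; Unit 1B 259,418.96; Unit G1 36,049.54; Unit 4B 69,707.25; Unit 5A 190,941.01.
Rounded to nearest $1: Unit PH1 $237,583; Unit 1B $259,419; Unit G1 $36,050; Unit 4B $69,707; Unit 5A $190,941. Sum = $793,700.
No rounding difference to absorb.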